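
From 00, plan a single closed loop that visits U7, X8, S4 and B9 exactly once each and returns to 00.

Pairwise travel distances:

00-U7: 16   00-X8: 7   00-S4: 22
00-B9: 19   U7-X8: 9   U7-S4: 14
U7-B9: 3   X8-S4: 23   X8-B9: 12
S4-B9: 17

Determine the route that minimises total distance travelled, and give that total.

With 4 stops there are 4!/2 = 12 distinct round trips (a route and its reverse cost the same).
00-U7-X8-S4-B9-00: 16+9+23+17+19 = 84
00-U7-X8-B9-S4-00: 16+9+12+17+22 = 76
00-U7-S4-X8-B9-00: 16+14+23+12+19 = 84
00-U7-S4-B9-X8-00: 16+14+17+12+7 = 66
00-U7-B9-X8-S4-00: 16+3+12+23+22 = 76
00-U7-B9-S4-X8-00: 16+3+17+23+7 = 66
00-X8-U7-S4-B9-00: 7+9+14+17+19 = 66
00-X8-U7-B9-S4-00: 7+9+3+17+22 = 58
00-X8-S4-U7-B9-00: 7+23+14+3+19 = 66
00-X8-B9-U7-S4-00: 7+12+3+14+22 = 58
00-S4-U7-X8-B9-00: 22+14+9+12+19 = 76
00-S4-X8-U7-B9-00: 22+23+9+3+19 = 76
The minimum is 58.
One optimal route: 00 → X8 → U7 → B9 → S4 → 00 (or its reverse).

Minimum total distance: 58.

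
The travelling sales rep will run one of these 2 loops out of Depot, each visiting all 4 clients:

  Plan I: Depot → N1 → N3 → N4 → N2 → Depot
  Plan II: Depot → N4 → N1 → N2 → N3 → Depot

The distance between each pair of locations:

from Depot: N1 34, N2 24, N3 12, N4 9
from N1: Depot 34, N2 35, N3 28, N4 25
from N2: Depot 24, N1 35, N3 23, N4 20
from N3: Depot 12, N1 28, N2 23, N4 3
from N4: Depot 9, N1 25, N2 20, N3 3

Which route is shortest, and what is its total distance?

Shortest is Plan II, total 104.

Plan I: 34 + 28 + 3 + 20 + 24 = 109
Plan II: 9 + 25 + 35 + 23 + 12 = 104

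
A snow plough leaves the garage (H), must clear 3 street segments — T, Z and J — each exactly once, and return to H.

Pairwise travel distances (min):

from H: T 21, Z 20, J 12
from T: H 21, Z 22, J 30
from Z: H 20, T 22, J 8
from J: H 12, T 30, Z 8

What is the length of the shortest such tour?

There are 3 distinct closed tours to check (reversals are equivalent).
H→T→Z→J→H: 21+22+8+12 = 63
H→T→J→Z→H: 21+30+8+20 = 79
H→Z→T→J→H: 20+22+30+12 = 84
The minimum is 63.
One optimal route: H → T → Z → J → H (or its reverse).

Shortest round trip = 63 min.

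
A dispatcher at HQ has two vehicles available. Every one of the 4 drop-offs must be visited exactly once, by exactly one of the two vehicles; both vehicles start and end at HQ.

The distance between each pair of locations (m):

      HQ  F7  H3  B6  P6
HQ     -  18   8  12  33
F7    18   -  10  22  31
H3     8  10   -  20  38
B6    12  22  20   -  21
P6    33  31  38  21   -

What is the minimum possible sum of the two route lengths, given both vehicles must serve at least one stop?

Check every non-empty split of the stops between the two vehicles; for each half take its own optimal tour:
  {F7} + {H3, B6, P6}: 36 + 79 = 115
  {H3} + {F7, B6, P6}: 16 + 82 = 98
  {F7, H3} + {B6, P6}: 36 + 66 = 102
  {B6} + {F7, H3, P6}: 24 + 82 = 106
  {F7, B6} + {H3, P6}: 52 + 79 = 131
  {H3, B6} + {F7, P6}: 40 + 82 = 122
  … (7 splits in total)
Best: vehicle 1 HQ → H3 → HQ = 16; vehicle 2 HQ → F7 → P6 → B6 → HQ = 82; combined 98.

Minimum combined distance: 98 m.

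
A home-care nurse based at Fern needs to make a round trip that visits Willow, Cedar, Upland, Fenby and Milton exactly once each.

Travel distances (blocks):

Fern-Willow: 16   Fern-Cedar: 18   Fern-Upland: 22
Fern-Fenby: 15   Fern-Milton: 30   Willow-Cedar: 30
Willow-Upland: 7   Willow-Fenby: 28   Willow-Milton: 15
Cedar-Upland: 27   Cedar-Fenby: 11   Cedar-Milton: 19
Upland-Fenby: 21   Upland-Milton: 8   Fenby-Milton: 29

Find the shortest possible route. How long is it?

With 5 stops there are 5!/2 = 60 distinct round trips (a route and its reverse cost the same).
Fern-Willow-Cedar-Upland-Fenby-Milton-Fern: 16+30+27+21+29+30 = 153
Fern-Willow-Cedar-Upland-Milton-Fenby-Fern: 16+30+27+8+29+15 = 125
Fern-Willow-Cedar-Fenby-Upland-Milton-Fern: 16+30+11+21+8+30 = 116
Fern-Willow-Cedar-Fenby-Milton-Upland-Fern: 16+30+11+29+8+22 = 116
Fern-Willow-Cedar-Milton-Upland-Fenby-Fern: 16+30+19+8+21+15 = 109
Fern-Willow-Cedar-Milton-Fenby-Upland-Fern: 16+30+19+29+21+22 = 137
Fern-Willow-Upland-Cedar-Fenby-Milton-Fern: 16+7+27+11+29+30 = 120
Fern-Willow-Upland-Cedar-Milton-Fenby-Fern: 16+7+27+19+29+15 = 113
Fern-Willow-Upland-Fenby-Cedar-Milton-Fern: 16+7+21+11+19+30 = 104
Fern-Willow-Upland-Fenby-Milton-Cedar-Fern: 16+7+21+29+19+18 = 110
Fern-Willow-Upland-Milton-Cedar-Fenby-Fern: 16+7+8+19+11+15 = 76
Fern-Willow-Upland-Milton-Fenby-Cedar-Fern: 16+7+8+29+11+18 = 89
Fern-Willow-Fenby-Cedar-Upland-Milton-Fern: 16+28+11+27+8+30 = 120
Fern-Willow-Fenby-Cedar-Milton-Upland-Fern: 16+28+11+19+8+22 = 104
… (46 more)
The minimum is 76.
One optimal route: Fern → Willow → Upland → Milton → Cedar → Fenby → Fern (or its reverse).

Shortest round trip = 76 blocks.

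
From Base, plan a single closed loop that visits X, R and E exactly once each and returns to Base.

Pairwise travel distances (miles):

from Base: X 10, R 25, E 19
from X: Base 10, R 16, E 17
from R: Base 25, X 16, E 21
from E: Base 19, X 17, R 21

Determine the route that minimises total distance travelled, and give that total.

Shortest round trip = 66 miles.

Base-X-R-E-Base: 10+16+21+19 = 66
Base-X-E-R-Base: 10+17+21+25 = 73
Base-R-X-E-Base: 25+16+17+19 = 77
The minimum is 66.
One optimal route: Base → X → R → E → Base (or its reverse).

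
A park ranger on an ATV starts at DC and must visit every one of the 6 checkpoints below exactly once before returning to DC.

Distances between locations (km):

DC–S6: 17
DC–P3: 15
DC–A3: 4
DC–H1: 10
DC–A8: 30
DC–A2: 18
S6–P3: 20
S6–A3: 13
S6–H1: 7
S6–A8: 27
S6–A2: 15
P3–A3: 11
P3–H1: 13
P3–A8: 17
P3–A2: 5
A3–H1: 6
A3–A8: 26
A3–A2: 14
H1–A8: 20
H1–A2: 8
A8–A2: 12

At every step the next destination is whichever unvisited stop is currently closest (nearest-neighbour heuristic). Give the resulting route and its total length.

From DC: distances to unvisited — A3=4, H1=10, P3=15, S6=17, A2=18, A8=30. Nearest is A3 (4).
From A3: distances to unvisited — H1=6, P3=11, S6=13, A2=14, A8=26. Nearest is H1 (6).
From H1: distances to unvisited — S6=7, A2=8, P3=13, A8=20. Nearest is S6 (7).
From S6: distances to unvisited — A2=15, P3=20, A8=27. Nearest is A2 (15).
From A2: distances to unvisited — P3=5, A8=12. Nearest is P3 (5).
From P3: distances to unvisited — A8=17. Nearest is A8 (17).
Return A8→DC: 30.
Total = 4 + 6 + 7 + 15 + 5 + 17 + 30 = 84.

Total distance 84 km via the nearest-neighbour route DC → A3 → H1 → S6 → A2 → P3 → A8 → DC.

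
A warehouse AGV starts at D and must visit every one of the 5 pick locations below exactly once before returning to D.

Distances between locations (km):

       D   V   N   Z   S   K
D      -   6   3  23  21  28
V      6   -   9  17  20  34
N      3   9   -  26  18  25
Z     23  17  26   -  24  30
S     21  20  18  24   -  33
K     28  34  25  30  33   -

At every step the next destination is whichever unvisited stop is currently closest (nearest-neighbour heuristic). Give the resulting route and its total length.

Nearest-neighbour total = 114 km; route D → N → V → Z → S → K → D.

At D the remaining stops are N 3, V 6, S 21, Z 23, K 28; go to N.
At N the remaining stops are V 9, S 18, K 25, Z 26; go to V.
At V the remaining stops are Z 17, S 20, K 34; go to Z.
At Z the remaining stops are S 24, K 30; go to S.
At S the remaining stops are K 33; go to K.
Return K→D: 28.
Total = 3 + 9 + 17 + 24 + 33 + 28 = 114.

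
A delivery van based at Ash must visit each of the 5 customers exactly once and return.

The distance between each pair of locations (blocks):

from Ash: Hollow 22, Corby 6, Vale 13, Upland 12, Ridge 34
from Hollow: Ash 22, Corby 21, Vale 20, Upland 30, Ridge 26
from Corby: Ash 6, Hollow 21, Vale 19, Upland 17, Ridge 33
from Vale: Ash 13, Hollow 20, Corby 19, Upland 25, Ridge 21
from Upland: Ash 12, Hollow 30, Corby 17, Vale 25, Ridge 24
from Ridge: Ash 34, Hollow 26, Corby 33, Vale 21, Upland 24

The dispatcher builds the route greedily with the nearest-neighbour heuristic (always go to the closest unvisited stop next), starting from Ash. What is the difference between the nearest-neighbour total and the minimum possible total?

Excess over optimum: 6 blocks.

Ash: Corby=6, Upland=12, Vale=13, Hollow=22, Ridge=34 ⇒ Corby
Corby: Upland=17, Vale=19, Hollow=21, Ridge=33 ⇒ Upland
Upland: Ridge=24, Vale=25, Hollow=30 ⇒ Ridge
Ridge: Vale=21, Hollow=26 ⇒ Vale
Vale: Hollow=20 ⇒ Hollow
NN route Ash → Corby → Upland → Ridge → Vale → Hollow → Ash costs 110.
Optimal: Ash → Corby → Hollow → Vale → Ridge → Upland → Ash costs 104 (by enumerating all 60 distinct tours).
Excess = 110 − 104 = 6.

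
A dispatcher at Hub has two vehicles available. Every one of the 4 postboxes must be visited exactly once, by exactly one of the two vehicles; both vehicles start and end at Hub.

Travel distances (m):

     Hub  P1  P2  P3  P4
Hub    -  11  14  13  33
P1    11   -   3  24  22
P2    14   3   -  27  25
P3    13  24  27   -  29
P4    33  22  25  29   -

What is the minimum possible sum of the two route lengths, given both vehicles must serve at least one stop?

There are 2^3 − 1 = 7 ways to divide the 4 stops into two non-empty groups. For each, the best each vehicle can do is its own shortest tour through its group:
  {P1} + {P2, P3, P4}: 22 + 81 = 103
  {P2} + {P1, P3, P4}: 28 + 75 = 103
  {P1, P2} + {P3, P4}: 28 + 75 = 103
  {P3} + {P1, P2, P4}: 26 + 72 = 98
  {P1, P3} + {P2, P4}: 48 + 72 = 120
  {P2, P3} + {P1, P4}: 54 + 66 = 120
  … (7 splits in total)
Best: vehicle 1 Hub → P3 → Hub = 26; vehicle 2 Hub → P1 → P2 → P4 → Hub = 72; combined 98.

Minimum combined distance: 98 m.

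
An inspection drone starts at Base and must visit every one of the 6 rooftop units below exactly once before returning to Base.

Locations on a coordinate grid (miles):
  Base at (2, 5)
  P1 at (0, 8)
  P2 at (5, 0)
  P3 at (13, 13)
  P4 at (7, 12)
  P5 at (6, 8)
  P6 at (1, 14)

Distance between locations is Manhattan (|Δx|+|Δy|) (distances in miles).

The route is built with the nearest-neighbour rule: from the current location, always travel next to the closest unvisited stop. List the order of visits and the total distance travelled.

62 miles along Base → P1 → P5 → P4 → P3 → P6 → P2 → Base.

At Base the remaining stops are P1 5, P5 7, P2 8, P6 10, P4 12, P3 19; go to P1.
At P1 the remaining stops are P5 6, P6 7, P4 11, P2 13, P3 18; go to P5.
At P5 the remaining stops are P4 5, P2 9, P6 11, P3 12; go to P4.
At P4 the remaining stops are P3 7, P6 8, P2 14; go to P3.
At P3 the remaining stops are P6 13, P2 21; go to P6.
At P6 the remaining stops are P2 18; go to P2.
Return P2→Base: 8.
Total = 5 + 6 + 5 + 7 + 13 + 18 + 8 = 62.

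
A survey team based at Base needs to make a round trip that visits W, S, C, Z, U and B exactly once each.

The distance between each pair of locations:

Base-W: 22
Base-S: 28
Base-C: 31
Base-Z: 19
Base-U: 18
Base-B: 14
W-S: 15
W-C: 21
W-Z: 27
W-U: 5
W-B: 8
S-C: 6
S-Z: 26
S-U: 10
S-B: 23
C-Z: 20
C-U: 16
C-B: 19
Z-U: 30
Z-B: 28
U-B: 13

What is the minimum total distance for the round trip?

82 — the shortest possible round trip.

There are 360 distinct closed tours to check (reversals are equivalent).
Base→W→S→C→Z→U→B→Base: 22+15+6+20+30+13+14 = 120
Base→W→S→C→Z→B→U→Base: 22+15+6+20+28+13+18 = 122
Base→W→S→C→U→Z→B→Base: 22+15+6+16+30+28+14 = 131
Base→W→S→C→U→B→Z→Base: 22+15+6+16+13+28+19 = 119
Base→W→S→C→B→Z→U→Base: 22+15+6+19+28+30+18 = 138
Base→W→S→C→B→U→Z→Base: 22+15+6+19+13+30+19 = 124
Base→W→S→Z→C→U→B→Base: 22+15+26+20+16+13+14 = 126
Base→W→S→Z→C→B→U→Base: 22+15+26+20+19+13+18 = 133
… (352 more)
Base→Z→C→S→U→W→B→Base: 19+20+6+10+5+8+14 = 82  ← best
The minimum is 82.
One optimal route: Base → Z → C → S → U → W → B → Base (or its reverse).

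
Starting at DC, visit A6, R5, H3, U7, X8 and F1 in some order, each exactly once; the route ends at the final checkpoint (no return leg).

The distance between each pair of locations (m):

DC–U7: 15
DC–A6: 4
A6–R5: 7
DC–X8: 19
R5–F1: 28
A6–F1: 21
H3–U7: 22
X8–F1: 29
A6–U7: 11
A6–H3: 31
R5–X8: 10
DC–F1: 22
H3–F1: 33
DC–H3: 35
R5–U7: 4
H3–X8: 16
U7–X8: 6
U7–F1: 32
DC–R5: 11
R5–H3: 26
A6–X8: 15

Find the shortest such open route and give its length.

There are 6! = 720 possible orderings.
DC→A6→R5→H3→U7→X8→F1: 4+7+26+22+6+29 = 94
DC→A6→R5→H3→U7→F1→X8: 4+7+26+22+32+29 = 120
DC→A6→R5→H3→X8→U7→F1: 4+7+26+16+6+32 = 91
DC→A6→R5→H3→X8→F1→U7: 4+7+26+16+29+32 = 114
DC→A6→R5→H3→F1→U7→X8: 4+7+26+33+32+6 = 108
DC→A6→R5→H3→F1→X8→U7: 4+7+26+33+29+6 = 105
DC→A6→R5→U7→H3→X8→F1: 4+7+4+22+16+29 = 82
DC→A6→R5→U7→H3→F1→X8: 4+7+4+22+33+29 = 99
… (712 more)
DC→A6→R5→U7→X8→H3→F1: 4+7+4+6+16+33 = 70  ← best
The minimum is 70.
One shortest path: DC → A6 → R5 → U7 → X8 → H3 → F1.

70 m — the minimum one-way total.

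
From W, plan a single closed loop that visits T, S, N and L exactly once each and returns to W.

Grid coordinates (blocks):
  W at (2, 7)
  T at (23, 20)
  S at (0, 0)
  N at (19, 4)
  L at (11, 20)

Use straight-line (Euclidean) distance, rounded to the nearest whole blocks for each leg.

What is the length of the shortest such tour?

70 blocks — the shortest possible round trip.

W-T-S-N-L-W: 25+30+19+18+16 = 108
W-T-S-L-N-W: 25+30+23+18+17 = 113
W-T-N-S-L-W: 25+16+19+23+16 = 99
W-T-N-L-S-W: 25+16+18+23+7 = 89
W-T-L-S-N-W: 25+12+23+19+17 = 96
W-T-L-N-S-W: 25+12+18+19+7 = 81
W-S-T-N-L-W: 7+30+16+18+16 = 87
W-S-T-L-N-W: 7+30+12+18+17 = 84
W-S-N-T-L-W: 7+19+16+12+16 = 70
W-S-L-T-N-W: 7+23+12+16+17 = 75
W-N-T-S-L-W: 17+16+30+23+16 = 102
W-N-S-T-L-W: 17+19+30+12+16 = 94
The minimum is 70.
One optimal route: W → S → N → T → L → W (or its reverse).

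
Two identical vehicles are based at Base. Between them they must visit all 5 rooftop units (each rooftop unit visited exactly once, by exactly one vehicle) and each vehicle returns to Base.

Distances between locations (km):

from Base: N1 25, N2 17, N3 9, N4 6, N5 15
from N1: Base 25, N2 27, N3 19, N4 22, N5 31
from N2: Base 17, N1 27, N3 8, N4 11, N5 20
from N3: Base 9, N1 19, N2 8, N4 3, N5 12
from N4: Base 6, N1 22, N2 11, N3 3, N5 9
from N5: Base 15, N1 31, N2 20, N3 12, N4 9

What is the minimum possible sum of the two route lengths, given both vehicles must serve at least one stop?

Check every non-empty split of the stops between the two vehicles; for each half take its own optimal tour:
  {N1} + {N2, N3, N4, N5}: 50 + 52 = 102
  {N2} + {N1, N3, N4, N5}: 34 + 71 = 105
  {N1, N2} + {N3, N4, N5}: 69 + 36 = 105
  {N3} + {N1, N2, N4, N5}: 18 + 87 = 105
  {N1, N3} + {N2, N4, N5}: 53 + 52 = 105
  {N2, N3} + {N1, N4, N5}: 34 + 71 = 105
  … (15 splits in total)
  {N1, N2, N3} + {N4, N5}: 69 + 30 = 99  ← best
Best: vehicle 1 Base → N1 → N2 → N3 → Base = 69; vehicle 2 Base → N4 → N5 → Base = 30; combined 99.

99 km — the smallest possible combined total.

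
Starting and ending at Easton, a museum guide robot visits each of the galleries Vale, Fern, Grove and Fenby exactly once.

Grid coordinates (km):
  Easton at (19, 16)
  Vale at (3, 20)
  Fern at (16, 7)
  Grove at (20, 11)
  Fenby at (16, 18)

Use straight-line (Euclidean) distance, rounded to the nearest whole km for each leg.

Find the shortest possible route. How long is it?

Minimum total distance: 46 km.

With 4 stops there are 4!/2 = 12 distinct round trips (a route and its reverse cost the same).
Easton→Vale→Fern→Grove→Fenby→Easton: 16+18+6+8+4 = 52
Easton→Vale→Fern→Fenby→Grove→Easton: 16+18+11+8+5 = 58
Easton→Vale→Grove→Fern→Fenby→Easton: 16+19+6+11+4 = 56
Easton→Vale→Grove→Fenby→Fern→Easton: 16+19+8+11+9 = 63
Easton→Vale→Fenby→Fern→Grove→Easton: 16+13+11+6+5 = 51
Easton→Vale→Fenby→Grove→Fern→Easton: 16+13+8+6+9 = 52
Easton→Fern→Vale→Grove→Fenby→Easton: 9+18+19+8+4 = 58
Easton→Fern→Vale→Fenby→Grove→Easton: 9+18+13+8+5 = 53
Easton→Fern→Grove→Vale→Fenby→Easton: 9+6+19+13+4 = 51
Easton→Fern→Fenby→Vale→Grove→Easton: 9+11+13+19+5 = 57
Easton→Grove→Vale→Fern→Fenby→Easton: 5+19+18+11+4 = 57
Easton→Grove→Fern→Vale→Fenby→Easton: 5+6+18+13+4 = 46
The minimum is 46.
One optimal route: Easton → Grove → Fern → Vale → Fenby → Easton (or its reverse).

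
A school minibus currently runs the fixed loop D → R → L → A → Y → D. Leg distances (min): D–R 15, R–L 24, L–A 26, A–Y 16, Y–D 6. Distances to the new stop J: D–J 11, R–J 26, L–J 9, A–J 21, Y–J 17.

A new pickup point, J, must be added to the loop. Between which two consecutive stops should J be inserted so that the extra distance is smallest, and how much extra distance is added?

Insertion cost between consecutive stops i–j is d(i,J) + d(J,j) − d(i,j):
  between D and R: 11 + 26 − 15 = 22
  between R and L: 26 + 9 − 24 = 11
  between L and A: 9 + 21 − 26 = 4
  between A and Y: 21 + 17 − 16 = 22
  between Y and D: 17 + 11 − 6 = 22
Cheapest insertion is between L and A, adding 4.
New total = 87 + 4 = 91.

+4 min — insert J between L and A.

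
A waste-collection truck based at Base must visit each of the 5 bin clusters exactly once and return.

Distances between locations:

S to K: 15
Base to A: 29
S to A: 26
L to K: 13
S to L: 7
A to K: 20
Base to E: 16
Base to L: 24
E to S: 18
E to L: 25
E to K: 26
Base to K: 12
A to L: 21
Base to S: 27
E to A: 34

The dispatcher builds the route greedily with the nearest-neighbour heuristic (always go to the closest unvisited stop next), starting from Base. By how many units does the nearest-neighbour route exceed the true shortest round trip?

From Base: K=12, E=16, L=24, S=27, A=29 → choose K (12).
From K: L=13, S=15, A=20, E=26 → choose L (13).
From L: S=7, A=21, E=25 → choose S (7).
From S: E=18, A=26 → choose E (18).
From E: A=34 → choose A (34).
NN route Base → K → L → S → E → A → Base costs 113.
Optimal: Base → E → S → L → A → K → Base costs 94 (by enumerating all 60 distinct tours).
Excess = 113 − 94 = 19.

The nearest-neighbour route is 19 longer than optimal.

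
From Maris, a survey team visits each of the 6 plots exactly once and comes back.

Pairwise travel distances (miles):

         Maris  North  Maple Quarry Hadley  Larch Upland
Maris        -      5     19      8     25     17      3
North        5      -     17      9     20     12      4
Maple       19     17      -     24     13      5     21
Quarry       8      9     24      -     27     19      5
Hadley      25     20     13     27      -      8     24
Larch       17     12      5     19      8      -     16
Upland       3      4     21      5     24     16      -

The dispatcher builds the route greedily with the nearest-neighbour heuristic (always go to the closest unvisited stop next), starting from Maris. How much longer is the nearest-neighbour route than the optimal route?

The nearest-neighbour route is 9 miles longer than optimal.

From Maris: Upland=3, North=5, Quarry=8, Larch=17, Maple=19, Hadley=25 → choose Upland (3).
From Upland: North=4, Quarry=5, Larch=16, Maple=21, Hadley=24 → choose North (4).
From North: Quarry=9, Larch=12, Maple=17, Hadley=20 → choose Quarry (9).
From Quarry: Larch=19, Maple=24, Hadley=27 → choose Larch (19).
From Larch: Maple=5, Hadley=8 → choose Maple (5).
From Maple: Hadley=13 → choose Hadley (13).
NN route Maris → Upland → North → Quarry → Larch → Maple → Hadley → Maris costs 78.
Optimal: Maris → Maple → Hadley → Larch → North → Quarry → Upland → Maris costs 69 (by enumerating all 360 distinct tours).
Excess = 78 − 69 = 9.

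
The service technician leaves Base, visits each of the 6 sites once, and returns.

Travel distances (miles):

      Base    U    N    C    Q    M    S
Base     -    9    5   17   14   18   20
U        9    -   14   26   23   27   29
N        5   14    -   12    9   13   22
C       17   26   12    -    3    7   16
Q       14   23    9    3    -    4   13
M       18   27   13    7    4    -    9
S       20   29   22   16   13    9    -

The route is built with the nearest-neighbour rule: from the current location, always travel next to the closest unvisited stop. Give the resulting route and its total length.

Base → [N:5 / U:9 / Q:14 / C:17 / M:18 / S:20] → N (5)
N → [Q:9 / C:12 / M:13 / U:14 / S:22] → Q (9)
Q → [C:3 / M:4 / S:13 / U:23] → C (3)
C → [M:7 / S:16 / U:26] → M (7)
M → [S:9 / U:27] → S (9)
S → [U:29] → U (29)
Return U→Base: 9.
Total = 5 + 9 + 3 + 7 + 9 + 29 + 9 = 71.

Total distance 71 miles via the nearest-neighbour route Base → N → Q → C → M → S → U → Base.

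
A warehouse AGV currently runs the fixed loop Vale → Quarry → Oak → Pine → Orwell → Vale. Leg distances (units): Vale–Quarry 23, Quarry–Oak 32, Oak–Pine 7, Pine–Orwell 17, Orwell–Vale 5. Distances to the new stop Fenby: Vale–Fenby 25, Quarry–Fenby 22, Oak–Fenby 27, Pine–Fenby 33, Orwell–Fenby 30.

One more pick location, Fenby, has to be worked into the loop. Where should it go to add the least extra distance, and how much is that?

Minimum extra distance: 17, inserting Fenby between Quarry and Oak.

Insertion cost between consecutive stops i–j is d(i,Fenby) + d(Fenby,j) − d(i,j):
  between Vale and Quarry: 25 + 22 − 23 = 24
  between Quarry and Oak: 22 + 27 − 32 = 17
  between Oak and Pine: 27 + 33 − 7 = 53
  between Pine and Orwell: 33 + 30 − 17 = 46
  between Orwell and Vale: 30 + 25 − 5 = 50
Cheapest insertion is between Quarry and Oak, adding 17.
New total = 84 + 17 = 101.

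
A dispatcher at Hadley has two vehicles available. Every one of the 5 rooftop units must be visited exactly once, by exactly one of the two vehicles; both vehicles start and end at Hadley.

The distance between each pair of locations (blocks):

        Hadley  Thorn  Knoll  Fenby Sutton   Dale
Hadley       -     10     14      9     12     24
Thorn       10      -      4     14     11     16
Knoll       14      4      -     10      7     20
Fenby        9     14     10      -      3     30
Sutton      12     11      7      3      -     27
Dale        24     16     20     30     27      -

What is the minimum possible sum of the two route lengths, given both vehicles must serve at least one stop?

Minimum combined distance: 81 blocks.

Try each way of splitting the stops between the two vehicles (each non-empty) and, for each split, find the best tour for each vehicle:
  {Thorn} + {Knoll, Fenby, Sutton, Dale}: 20 + 63 = 83
  {Knoll} + {Thorn, Fenby, Sutton, Dale}: 28 + 63 = 91
  {Thorn, Knoll} + {Fenby, Sutton, Dale}: 28 + 63 = 91
  {Fenby} + {Thorn, Knoll, Sutton, Dale}: 18 + 63 = 81
  {Thorn, Fenby} + {Knoll, Sutton, Dale}: 33 + 63 = 96
  {Knoll, Fenby} + {Thorn, Sutton, Dale}: 33 + 63 = 96
  … (15 splits in total)
Best: vehicle 1 Hadley → Fenby → Hadley = 18; vehicle 2 Hadley → Sutton → Knoll → Thorn → Dale → Hadley = 63; combined 81.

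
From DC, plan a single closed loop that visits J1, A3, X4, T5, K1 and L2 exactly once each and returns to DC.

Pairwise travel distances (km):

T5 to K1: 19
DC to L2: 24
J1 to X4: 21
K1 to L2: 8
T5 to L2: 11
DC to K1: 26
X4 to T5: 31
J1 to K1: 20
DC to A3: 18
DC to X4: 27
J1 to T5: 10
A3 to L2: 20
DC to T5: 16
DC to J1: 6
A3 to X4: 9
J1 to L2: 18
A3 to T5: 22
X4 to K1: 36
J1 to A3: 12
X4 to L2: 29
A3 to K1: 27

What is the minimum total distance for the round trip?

98 km — the shortest possible round trip.

There are 360 distinct closed tours to check (reversals are equivalent).
DC→J1→A3→X4→T5→K1→L2→DC: 6+12+9+31+19+8+24 = 109
DC→J1→A3→X4→T5→L2→K1→DC: 6+12+9+31+11+8+26 = 103
DC→J1→A3→X4→K1→T5→L2→DC: 6+12+9+36+19+11+24 = 117
DC→J1→A3→X4→K1→L2→T5→DC: 6+12+9+36+8+11+16 = 98
DC→J1→A3→X4→L2→T5→K1→DC: 6+12+9+29+11+19+26 = 112
DC→J1→A3→X4→L2→K1→T5→DC: 6+12+9+29+8+19+16 = 99
DC→J1→A3→T5→X4→K1→L2→DC: 6+12+22+31+36+8+24 = 139
DC→J1→A3→T5→X4→L2→K1→DC: 6+12+22+31+29+8+26 = 134
… (352 more)
The minimum is 98.
One optimal route: DC → J1 → A3 → X4 → K1 → L2 → T5 → DC (or its reverse).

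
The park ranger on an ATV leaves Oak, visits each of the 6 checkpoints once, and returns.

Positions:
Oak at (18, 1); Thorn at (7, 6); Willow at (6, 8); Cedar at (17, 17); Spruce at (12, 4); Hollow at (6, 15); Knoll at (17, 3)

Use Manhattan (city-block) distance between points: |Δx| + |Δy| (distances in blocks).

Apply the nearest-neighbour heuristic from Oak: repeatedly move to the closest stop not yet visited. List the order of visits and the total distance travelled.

56 blocks along Oak → Knoll → Spruce → Thorn → Willow → Hollow → Cedar → Oak.

From Oak: distances to unvisited — Knoll=3, Spruce=9, Thorn=16, Cedar=17, Willow=19, Hollow=26. Nearest is Knoll (3).
From Knoll: distances to unvisited — Spruce=6, Thorn=13, Cedar=14, Willow=16, Hollow=23. Nearest is Spruce (6).
From Spruce: distances to unvisited — Thorn=7, Willow=10, Hollow=17, Cedar=18. Nearest is Thorn (7).
From Thorn: distances to unvisited — Willow=3, Hollow=10, Cedar=21. Nearest is Willow (3).
From Willow: distances to unvisited — Hollow=7, Cedar=20. Nearest is Hollow (7).
From Hollow: distances to unvisited — Cedar=13. Nearest is Cedar (13).
Return Cedar→Oak: 17.
Total = 3 + 6 + 7 + 3 + 7 + 13 + 17 = 56.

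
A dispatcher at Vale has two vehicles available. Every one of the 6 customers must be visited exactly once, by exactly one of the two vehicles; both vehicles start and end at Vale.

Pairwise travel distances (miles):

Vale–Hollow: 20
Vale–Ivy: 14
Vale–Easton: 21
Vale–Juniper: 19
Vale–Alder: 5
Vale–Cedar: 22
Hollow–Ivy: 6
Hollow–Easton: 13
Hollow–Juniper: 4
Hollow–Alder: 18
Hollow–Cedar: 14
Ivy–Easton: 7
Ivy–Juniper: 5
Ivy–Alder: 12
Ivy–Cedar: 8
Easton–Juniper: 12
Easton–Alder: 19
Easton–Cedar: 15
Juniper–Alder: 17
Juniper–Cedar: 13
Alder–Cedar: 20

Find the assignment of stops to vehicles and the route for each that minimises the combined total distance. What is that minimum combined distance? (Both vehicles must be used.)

83 miles — the smallest possible combined total.

There are 2^5 − 1 = 31 ways to divide the 6 stops into two non-empty groups. For each, the best each vehicle can do is its own shortest tour through its group:
  {Hollow} + {Ivy, Easton, Juniper, Alder, Cedar}: 40 + 71 = 111
  {Ivy} + {Hollow, Easton, Juniper, Alder, Cedar}: 28 + 76 = 104
  {Hollow, Ivy} + {Easton, Juniper, Alder, Cedar}: 40 + 71 = 111
  {Easton} + {Hollow, Ivy, Juniper, Alder, Cedar}: 42 + 62 = 104
  {Hollow, Easton} + {Ivy, Juniper, Alder, Cedar}: 54 + 57 = 111
  {Ivy, Easton} + {Hollow, Juniper, Alder, Cedar}: 42 + 62 = 104
  … (31 splits in total)
  {Alder} + {Hollow, Ivy, Easton, Juniper, Cedar}: 10 + 73 = 83  ← best
Best: vehicle 1 Vale → Alder → Vale = 10; vehicle 2 Vale → Hollow → Juniper → Ivy → Easton → Cedar → Vale = 73; combined 83.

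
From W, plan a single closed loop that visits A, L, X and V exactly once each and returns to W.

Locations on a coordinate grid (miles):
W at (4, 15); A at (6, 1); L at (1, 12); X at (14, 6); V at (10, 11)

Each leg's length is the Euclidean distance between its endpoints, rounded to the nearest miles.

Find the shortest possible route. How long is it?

With 4 stops there are 4!/2 = 12 distinct round trips (a route and its reverse cost the same).
W - A - L - X - V - W: 14+12+14+6+7 = 53
W - A - L - V - X - W: 14+12+9+6+13 = 54
W - A - X - L - V - W: 14+9+14+9+7 = 53
W - A - X - V - L - W: 14+9+6+9+4 = 42
W - A - V - L - X - W: 14+11+9+14+13 = 61
W - A - V - X - L - W: 14+11+6+14+4 = 49
W - L - A - X - V - W: 4+12+9+6+7 = 38
W - L - A - V - X - W: 4+12+11+6+13 = 46
W - L - X - A - V - W: 4+14+9+11+7 = 45
W - L - V - A - X - W: 4+9+11+9+13 = 46
W - X - A - L - V - W: 13+9+12+9+7 = 50
W - X - L - A - V - W: 13+14+12+11+7 = 57
The minimum is 38.
One optimal route: W → L → A → X → V → W (or its reverse).

38 miles — the shortest possible round trip.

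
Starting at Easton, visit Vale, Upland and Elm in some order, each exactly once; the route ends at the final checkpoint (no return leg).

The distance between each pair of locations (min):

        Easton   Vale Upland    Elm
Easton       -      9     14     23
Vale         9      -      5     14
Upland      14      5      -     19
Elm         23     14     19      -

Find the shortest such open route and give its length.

Shortest open route: 33 min.

There are 3! = 6 possible orderings.
Easton → Vale → Upland → Elm: 9+5+19 = 33
Easton → Vale → Elm → Upland: 9+14+19 = 42
Easton → Upland → Vale → Elm: 14+5+14 = 33
Easton → Upland → Elm → Vale: 14+19+14 = 47
Easton → Elm → Vale → Upland: 23+14+5 = 42
Easton → Elm → Upland → Vale: 23+19+5 = 47
The minimum is 33.
One shortest path: Easton → Vale → Upland → Elm.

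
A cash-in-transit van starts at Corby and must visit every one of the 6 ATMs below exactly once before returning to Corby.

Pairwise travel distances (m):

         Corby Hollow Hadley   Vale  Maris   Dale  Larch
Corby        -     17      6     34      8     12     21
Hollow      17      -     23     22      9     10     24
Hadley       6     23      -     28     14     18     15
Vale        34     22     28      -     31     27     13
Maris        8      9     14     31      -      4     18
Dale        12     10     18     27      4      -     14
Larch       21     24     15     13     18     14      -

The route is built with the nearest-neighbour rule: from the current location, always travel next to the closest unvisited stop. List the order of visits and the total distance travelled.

At Corby the remaining stops are Hadley 6, Maris 8, Dale 12, Hollow 17, Larch 21, Vale 34; go to Hadley.
At Hadley the remaining stops are Maris 14, Larch 15, Dale 18, Hollow 23, Vale 28; go to Maris.
At Maris the remaining stops are Dale 4, Hollow 9, Larch 18, Vale 31; go to Dale.
At Dale the remaining stops are Hollow 10, Larch 14, Vale 27; go to Hollow.
At Hollow the remaining stops are Vale 22, Larch 24; go to Vale.
At Vale the remaining stops are Larch 13; go to Larch.
Return Larch→Corby: 21.
Total = 6 + 14 + 4 + 10 + 22 + 13 + 21 = 90.

Total distance 90 m via the nearest-neighbour route Corby → Hadley → Maris → Dale → Hollow → Vale → Larch → Corby.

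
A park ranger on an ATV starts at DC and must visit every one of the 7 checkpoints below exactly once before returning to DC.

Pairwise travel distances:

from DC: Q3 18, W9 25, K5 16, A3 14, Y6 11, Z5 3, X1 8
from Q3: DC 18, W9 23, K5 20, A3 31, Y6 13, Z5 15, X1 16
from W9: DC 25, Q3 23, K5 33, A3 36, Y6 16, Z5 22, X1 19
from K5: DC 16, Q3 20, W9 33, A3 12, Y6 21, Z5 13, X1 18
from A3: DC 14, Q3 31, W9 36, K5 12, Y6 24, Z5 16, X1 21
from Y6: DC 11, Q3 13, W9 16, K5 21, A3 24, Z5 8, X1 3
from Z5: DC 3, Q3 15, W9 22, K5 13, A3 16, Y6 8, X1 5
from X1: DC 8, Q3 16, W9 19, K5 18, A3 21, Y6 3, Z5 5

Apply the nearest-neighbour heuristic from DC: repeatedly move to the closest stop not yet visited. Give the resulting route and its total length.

117 along DC → Z5 → X1 → Y6 → Q3 → K5 → A3 → W9 → DC.

From DC: distances to unvisited — Z5=3, X1=8, Y6=11, A3=14, K5=16, Q3=18, W9=25. Nearest is Z5 (3).
From Z5: distances to unvisited — X1=5, Y6=8, K5=13, Q3=15, A3=16, W9=22. Nearest is X1 (5).
From X1: distances to unvisited — Y6=3, Q3=16, K5=18, W9=19, A3=21. Nearest is Y6 (3).
From Y6: distances to unvisited — Q3=13, W9=16, K5=21, A3=24. Nearest is Q3 (13).
From Q3: distances to unvisited — K5=20, W9=23, A3=31. Nearest is K5 (20).
From K5: distances to unvisited — A3=12, W9=33. Nearest is A3 (12).
From A3: distances to unvisited — W9=36. Nearest is W9 (36).
Return W9→DC: 25.
Total = 3 + 5 + 3 + 13 + 20 + 12 + 36 + 25 = 117.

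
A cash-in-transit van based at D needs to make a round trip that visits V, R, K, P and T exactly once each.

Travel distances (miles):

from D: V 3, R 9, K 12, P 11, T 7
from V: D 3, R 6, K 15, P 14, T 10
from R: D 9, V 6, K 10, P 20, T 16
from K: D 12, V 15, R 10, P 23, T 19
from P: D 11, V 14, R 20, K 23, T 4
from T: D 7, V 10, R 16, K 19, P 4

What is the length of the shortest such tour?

Shortest round trip = 53 miles.

With 5 stops there are 5!/2 = 60 distinct round trips (a route and its reverse cost the same).
D → V → R → K → P → T → D: 3+6+10+23+4+7 = 53
D → V → R → K → T → P → D: 3+6+10+19+4+11 = 53
D → V → R → P → K → T → D: 3+6+20+23+19+7 = 78
D → V → R → P → T → K → D: 3+6+20+4+19+12 = 64
D → V → R → T → K → P → D: 3+6+16+19+23+11 = 78
D → V → R → T → P → K → D: 3+6+16+4+23+12 = 64
D → V → K → R → P → T → D: 3+15+10+20+4+7 = 59
D → V → K → R → T → P → D: 3+15+10+16+4+11 = 59
D → V → K → P → R → T → D: 3+15+23+20+16+7 = 84
D → V → K → P → T → R → D: 3+15+23+4+16+9 = 70
D → V → K → T → R → P → D: 3+15+19+16+20+11 = 84
D → V → K → T → P → R → D: 3+15+19+4+20+9 = 70
D → V → P → R → K → T → D: 3+14+20+10+19+7 = 73
D → V → P → R → T → K → D: 3+14+20+16+19+12 = 84
… (46 more)
The minimum is 53.
One optimal route: D → V → R → K → P → T → D (or its reverse).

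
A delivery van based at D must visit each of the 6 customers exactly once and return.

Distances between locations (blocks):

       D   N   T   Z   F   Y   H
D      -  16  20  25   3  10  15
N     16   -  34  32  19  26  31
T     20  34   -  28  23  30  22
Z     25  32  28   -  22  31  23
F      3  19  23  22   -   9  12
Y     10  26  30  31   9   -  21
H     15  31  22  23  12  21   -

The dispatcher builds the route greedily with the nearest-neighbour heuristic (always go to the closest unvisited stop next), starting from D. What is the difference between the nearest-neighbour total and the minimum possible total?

D: F=3, Y=10, H=15, N=16, T=20, Z=25 ⇒ F
F: Y=9, H=12, N=19, Z=22, T=23 ⇒ Y
Y: H=21, N=26, T=30, Z=31 ⇒ H
H: T=22, Z=23, N=31 ⇒ T
T: Z=28, N=34 ⇒ Z
Z: N=32 ⇒ N
NN route D → F → Y → H → T → Z → N → D costs 131.
Optimal: D → N → Z → T → H → F → Y → D costs 129 (by enumerating all 360 distinct tours).
Excess = 131 − 129 = 2.

2 blocks longer than the optimal tour.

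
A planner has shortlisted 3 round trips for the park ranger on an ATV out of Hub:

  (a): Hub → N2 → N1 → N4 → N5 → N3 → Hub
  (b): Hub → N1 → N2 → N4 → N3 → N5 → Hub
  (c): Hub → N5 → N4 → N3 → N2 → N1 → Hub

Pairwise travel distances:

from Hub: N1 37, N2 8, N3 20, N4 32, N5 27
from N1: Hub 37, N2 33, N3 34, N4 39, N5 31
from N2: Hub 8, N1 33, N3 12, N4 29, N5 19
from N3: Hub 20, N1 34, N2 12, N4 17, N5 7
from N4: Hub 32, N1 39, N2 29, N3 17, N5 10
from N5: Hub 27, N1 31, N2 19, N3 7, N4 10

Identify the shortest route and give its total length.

117 — (a) is the shortest.

(a): 8 + 33 + 39 + 10 + 7 + 20 = 117
(b): 37 + 33 + 29 + 17 + 7 + 27 = 150
(c): 27 + 10 + 17 + 12 + 33 + 37 = 136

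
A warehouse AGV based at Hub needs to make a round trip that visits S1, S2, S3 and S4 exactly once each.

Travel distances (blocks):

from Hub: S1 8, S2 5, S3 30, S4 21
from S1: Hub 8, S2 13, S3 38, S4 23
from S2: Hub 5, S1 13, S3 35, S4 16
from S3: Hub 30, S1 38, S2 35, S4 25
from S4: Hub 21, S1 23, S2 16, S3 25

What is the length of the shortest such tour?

92 blocks — the shortest possible round trip.

With 4 stops there are 4!/2 = 12 distinct round trips (a route and its reverse cost the same).
Hub-S1-S2-S3-S4-Hub: 8+13+35+25+21 = 102
Hub-S1-S2-S4-S3-Hub: 8+13+16+25+30 = 92
Hub-S1-S3-S2-S4-Hub: 8+38+35+16+21 = 118
Hub-S1-S3-S4-S2-Hub: 8+38+25+16+5 = 92
Hub-S1-S4-S2-S3-Hub: 8+23+16+35+30 = 112
Hub-S1-S4-S3-S2-Hub: 8+23+25+35+5 = 96
Hub-S2-S1-S3-S4-Hub: 5+13+38+25+21 = 102
Hub-S2-S1-S4-S3-Hub: 5+13+23+25+30 = 96
Hub-S2-S3-S1-S4-Hub: 5+35+38+23+21 = 122
Hub-S2-S4-S1-S3-Hub: 5+16+23+38+30 = 112
Hub-S3-S1-S2-S4-Hub: 30+38+13+16+21 = 118
Hub-S3-S2-S1-S4-Hub: 30+35+13+23+21 = 122
The minimum is 92.
One optimal route: Hub → S1 → S2 → S4 → S3 → Hub (or its reverse).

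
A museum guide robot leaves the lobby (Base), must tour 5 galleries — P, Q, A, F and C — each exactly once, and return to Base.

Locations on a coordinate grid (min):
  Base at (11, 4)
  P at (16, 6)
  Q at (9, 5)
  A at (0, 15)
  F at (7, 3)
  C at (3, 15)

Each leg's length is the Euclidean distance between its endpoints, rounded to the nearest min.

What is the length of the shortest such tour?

Shortest round trip = 43 min.

There are 60 distinct closed tours to check (reversals are equivalent).
Base → P → Q → A → F → C → Base: 5+7+13+14+13+14 = 66
Base → P → Q → A → C → F → Base: 5+7+13+3+13+4 = 45
Base → P → Q → F → A → C → Base: 5+7+3+14+3+14 = 46
Base → P → Q → F → C → A → Base: 5+7+3+13+3+16 = 47
Base → P → Q → C → A → F → Base: 5+7+12+3+14+4 = 45
Base → P → Q → C → F → A → Base: 5+7+12+13+14+16 = 67
Base → P → A → Q → F → C → Base: 5+18+13+3+13+14 = 66
Base → P → A → Q → C → F → Base: 5+18+13+12+13+4 = 65
Base → P → A → F → Q → C → Base: 5+18+14+3+12+14 = 66
Base → P → A → F → C → Q → Base: 5+18+14+13+12+2 = 64
Base → P → A → C → Q → F → Base: 5+18+3+12+3+4 = 45
Base → P → A → C → F → Q → Base: 5+18+3+13+3+2 = 44
Base → P → F → Q → A → C → Base: 5+9+3+13+3+14 = 47
Base → P → F → Q → C → A → Base: 5+9+3+12+3+16 = 48
… (46 more)
Base → P → C → A → F → Q → Base: 5+16+3+14+3+2 = 43  ← best
The minimum is 43.
One optimal route: Base → P → C → A → F → Q → Base (or its reverse).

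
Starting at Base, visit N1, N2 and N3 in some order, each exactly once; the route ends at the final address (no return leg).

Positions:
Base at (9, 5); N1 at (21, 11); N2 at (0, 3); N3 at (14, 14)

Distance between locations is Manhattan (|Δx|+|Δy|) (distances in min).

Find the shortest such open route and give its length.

Shortest open route: 46 min.

There are 3! = 6 possible orderings.
Base → N1 → N2 → N3: 18+29+25 = 72
Base → N1 → N3 → N2: 18+10+25 = 53
Base → N2 → N1 → N3: 11+29+10 = 50
Base → N2 → N3 → N1: 11+25+10 = 46
Base → N3 → N1 → N2: 14+10+29 = 53
Base → N3 → N2 → N1: 14+25+29 = 68
The minimum is 46.
One shortest path: Base → N2 → N3 → N1.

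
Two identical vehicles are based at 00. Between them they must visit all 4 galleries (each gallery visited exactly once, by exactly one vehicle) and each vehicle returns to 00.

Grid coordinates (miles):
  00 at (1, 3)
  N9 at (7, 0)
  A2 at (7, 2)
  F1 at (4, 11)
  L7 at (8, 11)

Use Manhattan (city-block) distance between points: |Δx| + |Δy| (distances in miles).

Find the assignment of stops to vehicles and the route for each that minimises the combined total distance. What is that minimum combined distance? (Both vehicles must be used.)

There are 2^3 − 1 = 7 ways to divide the 4 stops into two non-empty groups. For each, the best each vehicle can do is its own shortest tour through its group:
  {N9} + {A2, F1, L7}: 18 + 32 = 50
  {A2} + {N9, F1, L7}: 14 + 36 = 50
  {N9, A2} + {F1, L7}: 18 + 30 = 48
  {F1} + {N9, A2, L7}: 22 + 36 = 58
  {N9, F1} + {A2, L7}: 34 + 32 = 66
  {A2, F1} + {N9, L7}: 30 + 36 = 66
  … (7 splits in total)
Best: vehicle 1 00 → N9 → A2 → 00 = 18; vehicle 2 00 → F1 → L7 → 00 = 30; combined 48.

48 miles — the smallest possible combined total.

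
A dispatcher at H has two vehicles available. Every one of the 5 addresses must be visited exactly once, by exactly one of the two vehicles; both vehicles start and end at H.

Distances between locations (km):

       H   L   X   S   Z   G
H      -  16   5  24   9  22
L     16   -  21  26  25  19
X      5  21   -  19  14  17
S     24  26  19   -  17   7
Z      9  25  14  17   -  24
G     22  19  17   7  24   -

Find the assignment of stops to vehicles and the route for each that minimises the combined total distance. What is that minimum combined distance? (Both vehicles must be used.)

Try each way of splitting the stops between the two vehicles (each non-empty) and, for each split, find the best tour for each vehicle:
  {L} + {X, S, Z, G}: 32 + 55 = 87
  {X} + {L, S, Z, G}: 10 + 68 = 78
  {L, X} + {S, Z, G}: 42 + 55 = 97
  {S} + {L, X, Z, G}: 48 + 75 = 123
  {L, S} + {X, Z, G}: 66 + 55 = 121
  {X, S} + {L, Z, G}: 48 + 68 = 116
  … (15 splits in total)
Best: vehicle 1 H → X → H = 10; vehicle 2 H → L → G → S → Z → H = 68; combined 78.

78 km — the smallest possible combined total.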